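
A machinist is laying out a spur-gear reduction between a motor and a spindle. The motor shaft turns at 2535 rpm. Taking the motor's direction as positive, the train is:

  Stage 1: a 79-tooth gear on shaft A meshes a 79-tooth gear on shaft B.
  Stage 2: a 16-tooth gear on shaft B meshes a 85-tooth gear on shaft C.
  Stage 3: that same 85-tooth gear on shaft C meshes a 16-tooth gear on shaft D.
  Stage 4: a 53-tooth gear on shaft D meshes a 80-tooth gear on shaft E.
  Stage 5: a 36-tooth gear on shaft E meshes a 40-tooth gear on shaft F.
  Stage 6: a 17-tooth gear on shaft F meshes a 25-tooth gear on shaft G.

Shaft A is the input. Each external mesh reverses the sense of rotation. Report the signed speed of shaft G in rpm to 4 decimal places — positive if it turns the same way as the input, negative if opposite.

+1027.8158 rpm (same as input, |ω| = 1027.8158 rpm)

Stage 1 [79T→79T]: ω = 2535.0000×79/79 = 2535.0000 rpm, dir flips to −; running = −2535.0000
Stage 2 [16T→85T]: ω = 2535.0000×16/85 = 477.1765 rpm, dir flips to +; running = +477.1765
Stage 3 [85T→16T]: ω = 477.1765×85/16 = 2535.0000 rpm, dir flips to −; running = −2535.0000
Stage 4 [53T→80T]: ω = 2535.0000×53/80 = 1679.4375 rpm, dir flips to +; running = +1679.4375
Stage 5 [36T→40T]: ω = 1679.4375×36/40 = 1511.4938 rpm, dir flips to −; running = −1511.4938
Stage 6 [17T→25T]: ω = 1511.4938×17/25 = 1027.8158 rpm, dir flips to +; running = +1027.8158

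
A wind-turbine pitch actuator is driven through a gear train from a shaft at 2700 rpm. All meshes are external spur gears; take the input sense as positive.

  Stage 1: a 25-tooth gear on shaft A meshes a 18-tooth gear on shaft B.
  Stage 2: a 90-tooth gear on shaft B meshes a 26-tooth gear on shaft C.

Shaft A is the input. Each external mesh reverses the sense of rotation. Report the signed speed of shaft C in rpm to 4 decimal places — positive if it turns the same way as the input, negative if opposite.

+12980.7692 rpm (same as input, |ω| = 12980.7692 rpm)

Stage 1 [25T→18T]: ω = 2700.0000×25/18 = 3750.0000 rpm, dir flips to −; running = −3750.0000
Stage 2 [90T→26T]: ω = 3750.0000×90/26 = 12980.7692 rpm, dir flips to +; running = +12980.7692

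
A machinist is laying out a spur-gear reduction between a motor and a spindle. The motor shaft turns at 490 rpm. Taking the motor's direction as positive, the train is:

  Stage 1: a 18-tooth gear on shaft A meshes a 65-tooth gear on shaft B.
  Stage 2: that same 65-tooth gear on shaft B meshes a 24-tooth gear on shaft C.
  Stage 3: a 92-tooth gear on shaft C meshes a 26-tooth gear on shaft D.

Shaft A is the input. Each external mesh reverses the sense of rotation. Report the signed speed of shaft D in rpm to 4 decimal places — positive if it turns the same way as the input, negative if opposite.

-1300.3846 rpm (opposite to input, |ω| = 1300.3846 rpm)

Stage 1 [18T→65T]: ω = 490.0000×18/65 = 135.6923 rpm, dir flips to −; running = −135.6923
Stage 2 [65T→24T]: ω = 135.6923×65/24 = 367.5000 rpm, dir flips to +; running = +367.5000
Stage 3 [92T→26T]: ω = 367.5000×92/26 = 1300.3846 rpm, dir flips to −; running = −1300.3846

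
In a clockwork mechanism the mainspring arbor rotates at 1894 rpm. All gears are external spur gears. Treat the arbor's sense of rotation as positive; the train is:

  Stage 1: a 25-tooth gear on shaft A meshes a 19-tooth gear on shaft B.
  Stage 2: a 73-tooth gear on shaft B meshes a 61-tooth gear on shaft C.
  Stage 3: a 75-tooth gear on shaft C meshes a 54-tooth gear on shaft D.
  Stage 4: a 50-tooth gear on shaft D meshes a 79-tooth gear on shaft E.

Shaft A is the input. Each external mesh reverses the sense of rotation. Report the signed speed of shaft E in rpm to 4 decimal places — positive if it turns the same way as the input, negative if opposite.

+2621.6205 rpm (same as input, |ω| = 2621.6205 rpm)

Stage 1 [25T→19T]: ω = 1894.0000×25/19 = 2492.1053 rpm, dir flips to −; running = −2492.1053
Stage 2 [73T→61T]: ω = 2492.1053×73/61 = 2982.3555 rpm, dir flips to +; running = +2982.3555
Stage 3 [75T→54T]: ω = 2982.3555×75/54 = 4142.1604 rpm, dir flips to −; running = −4142.1604
Stage 4 [50T→79T]: ω = 4142.1604×50/79 = 2621.6205 rpm, dir flips to +; running = +2621.6205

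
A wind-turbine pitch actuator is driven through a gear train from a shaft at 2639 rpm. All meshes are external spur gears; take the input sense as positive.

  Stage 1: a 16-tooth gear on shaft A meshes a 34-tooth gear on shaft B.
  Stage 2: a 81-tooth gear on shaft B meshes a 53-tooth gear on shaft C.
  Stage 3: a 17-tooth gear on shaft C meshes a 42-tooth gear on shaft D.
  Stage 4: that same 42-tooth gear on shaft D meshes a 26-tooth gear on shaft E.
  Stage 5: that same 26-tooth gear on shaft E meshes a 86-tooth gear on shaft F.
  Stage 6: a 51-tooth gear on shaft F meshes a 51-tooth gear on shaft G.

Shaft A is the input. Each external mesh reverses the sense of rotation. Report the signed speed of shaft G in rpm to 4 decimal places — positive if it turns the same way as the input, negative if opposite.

Stage 1 [16T→34T]: ω = 2639.0000×16/34 = 1241.8824 rpm, dir flips to −; running = −1241.8824
Stage 2 [81T→53T]: ω = 1241.8824×81/53 = 1897.9711 rpm, dir flips to +; running = +1897.9711
Stage 3 [17T→42T]: ω = 1897.9711×17/42 = 768.2264 rpm, dir flips to −; running = −768.2264
Stage 4 [42T→26T]: ω = 768.2264×42/26 = 1240.9811 rpm, dir flips to +; running = +1240.9811
Stage 5 [26T→86T]: ω = 1240.9811×26/86 = 375.1803 rpm, dir flips to −; running = −375.1803
Stage 6 [51T→51T]: ω = 375.1803×51/51 = 375.1803 rpm, dir flips to +; running = +375.1803

+375.1803 rpm (same as input, |ω| = 375.1803 rpm)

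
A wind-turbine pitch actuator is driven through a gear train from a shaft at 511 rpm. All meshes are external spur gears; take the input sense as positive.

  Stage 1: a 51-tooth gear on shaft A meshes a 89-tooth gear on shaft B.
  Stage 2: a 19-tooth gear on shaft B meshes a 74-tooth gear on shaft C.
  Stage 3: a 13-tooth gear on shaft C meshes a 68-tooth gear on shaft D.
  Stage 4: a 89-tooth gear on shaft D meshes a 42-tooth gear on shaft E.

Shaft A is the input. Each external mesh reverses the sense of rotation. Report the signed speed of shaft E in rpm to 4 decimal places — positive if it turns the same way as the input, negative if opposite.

Stage 1 [51T→89T]: ω = 511.0000×51/89 = 292.8202 rpm, dir flips to −; running = −292.8202
Stage 2 [19T→74T]: ω = 292.8202×19/74 = 75.1836 rpm, dir flips to +; running = +75.1836
Stage 3 [13T→68T]: ω = 75.1836×13/68 = 14.3733 rpm, dir flips to −; running = −14.3733
Stage 4 [89T→42T]: ω = 14.3733×89/42 = 30.4578 rpm, dir flips to +; running = +30.4578

+30.4578 rpm (same as input, |ω| = 30.4578 rpm)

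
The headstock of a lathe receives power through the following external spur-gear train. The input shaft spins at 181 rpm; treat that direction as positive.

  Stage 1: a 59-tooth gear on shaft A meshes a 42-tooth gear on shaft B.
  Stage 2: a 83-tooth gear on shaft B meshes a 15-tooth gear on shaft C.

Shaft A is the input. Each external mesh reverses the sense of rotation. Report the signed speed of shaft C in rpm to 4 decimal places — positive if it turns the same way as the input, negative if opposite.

+1406.9159 rpm (same as input, |ω| = 1406.9159 rpm)

Stage 1 [59T→42T]: ω = 181.0000×59/42 = 254.2619 rpm, dir flips to −; running = −254.2619
Stage 2 [83T→15T]: ω = 254.2619×83/15 = 1406.9159 rpm, dir flips to +; running = +1406.9159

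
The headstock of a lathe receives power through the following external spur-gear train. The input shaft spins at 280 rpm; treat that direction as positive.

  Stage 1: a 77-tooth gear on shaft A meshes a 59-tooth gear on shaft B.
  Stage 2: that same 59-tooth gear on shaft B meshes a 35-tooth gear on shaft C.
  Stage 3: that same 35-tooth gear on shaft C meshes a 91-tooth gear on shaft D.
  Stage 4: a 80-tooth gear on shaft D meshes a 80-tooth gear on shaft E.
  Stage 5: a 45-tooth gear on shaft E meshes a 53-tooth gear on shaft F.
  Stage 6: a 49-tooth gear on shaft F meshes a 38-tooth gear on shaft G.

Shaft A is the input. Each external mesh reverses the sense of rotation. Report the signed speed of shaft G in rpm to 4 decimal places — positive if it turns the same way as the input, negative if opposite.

Stage 1 [77T→59T]: ω = 280.0000×77/59 = 365.4237 rpm, dir flips to −; running = −365.4237
Stage 2 [59T→35T]: ω = 365.4237×59/35 = 616.0000 rpm, dir flips to +; running = +616.0000
Stage 3 [35T→91T]: ω = 616.0000×35/91 = 236.9231 rpm, dir flips to −; running = −236.9231
Stage 4 [80T→80T]: ω = 236.9231×80/80 = 236.9231 rpm, dir flips to +; running = +236.9231
Stage 5 [45T→53T]: ω = 236.9231×45/53 = 201.1611 rpm, dir flips to −; running = −201.1611
Stage 6 [49T→38T]: ω = 201.1611×49/38 = 259.3919 rpm, dir flips to +; running = +259.3919

+259.3919 rpm (same as input, |ω| = 259.3919 rpm)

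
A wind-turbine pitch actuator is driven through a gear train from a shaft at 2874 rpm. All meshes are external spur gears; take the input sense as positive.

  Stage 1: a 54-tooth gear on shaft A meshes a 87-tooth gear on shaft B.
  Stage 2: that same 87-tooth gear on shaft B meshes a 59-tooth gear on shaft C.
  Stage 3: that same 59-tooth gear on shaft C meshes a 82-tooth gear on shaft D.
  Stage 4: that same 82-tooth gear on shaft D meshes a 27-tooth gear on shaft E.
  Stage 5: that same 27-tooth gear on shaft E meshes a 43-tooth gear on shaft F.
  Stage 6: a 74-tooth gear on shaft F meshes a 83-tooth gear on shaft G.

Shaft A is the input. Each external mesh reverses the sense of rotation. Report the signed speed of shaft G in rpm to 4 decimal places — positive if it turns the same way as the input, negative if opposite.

+3217.8493 rpm (same as input, |ω| = 3217.8493 rpm)

Stage 1 [54T→87T]: ω = 2874.0000×54/87 = 1783.8621 rpm, dir flips to −; running = −1783.8621
Stage 2 [87T→59T]: ω = 1783.8621×87/59 = 2630.4407 rpm, dir flips to +; running = +2630.4407
Stage 3 [59T→82T]: ω = 2630.4407×59/82 = 1892.6341 rpm, dir flips to −; running = −1892.6341
Stage 4 [82T→27T]: ω = 1892.6341×82/27 = 5748.0000 rpm, dir flips to +; running = +5748.0000
Stage 5 [27T→43T]: ω = 5748.0000×27/43 = 3609.2093 rpm, dir flips to −; running = −3609.2093
Stage 6 [74T→83T]: ω = 3609.2093×74/83 = 3217.8493 rpm, dir flips to +; running = +3217.8493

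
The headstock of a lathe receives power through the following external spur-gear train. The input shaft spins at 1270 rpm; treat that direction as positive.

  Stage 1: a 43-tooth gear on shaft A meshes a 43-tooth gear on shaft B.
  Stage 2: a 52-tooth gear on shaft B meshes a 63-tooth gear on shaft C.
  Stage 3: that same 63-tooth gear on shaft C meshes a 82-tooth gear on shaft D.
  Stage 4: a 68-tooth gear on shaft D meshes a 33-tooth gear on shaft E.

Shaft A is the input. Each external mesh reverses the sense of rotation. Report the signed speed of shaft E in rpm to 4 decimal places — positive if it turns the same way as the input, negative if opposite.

+1659.5418 rpm (same as input, |ω| = 1659.5418 rpm)

Stage 1 [43T→43T]: ω = 1270.0000×43/43 = 1270.0000 rpm, dir flips to −; running = −1270.0000
Stage 2 [52T→63T]: ω = 1270.0000×52/63 = 1048.2540 rpm, dir flips to +; running = +1048.2540
Stage 3 [63T→82T]: ω = 1048.2540×63/82 = 805.3659 rpm, dir flips to −; running = −805.3659
Stage 4 [68T→33T]: ω = 805.3659×68/33 = 1659.5418 rpm, dir flips to +; running = +1659.5418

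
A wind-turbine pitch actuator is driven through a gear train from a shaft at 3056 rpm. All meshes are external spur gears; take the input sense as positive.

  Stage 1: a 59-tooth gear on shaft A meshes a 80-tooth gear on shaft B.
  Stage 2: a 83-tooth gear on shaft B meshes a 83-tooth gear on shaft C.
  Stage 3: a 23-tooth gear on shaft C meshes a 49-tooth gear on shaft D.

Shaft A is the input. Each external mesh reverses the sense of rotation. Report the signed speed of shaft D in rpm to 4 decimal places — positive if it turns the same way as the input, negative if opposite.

Stage 1 [59T→80T]: ω = 3056.0000×59/80 = 2253.8000 rpm, dir flips to −; running = −2253.8000
Stage 2 [83T→83T]: ω = 2253.8000×83/83 = 2253.8000 rpm, dir flips to +; running = +2253.8000
Stage 3 [23T→49T]: ω = 2253.8000×23/49 = 1057.9061 rpm, dir flips to −; running = −1057.9061

-1057.9061 rpm (opposite to input, |ω| = 1057.9061 rpm)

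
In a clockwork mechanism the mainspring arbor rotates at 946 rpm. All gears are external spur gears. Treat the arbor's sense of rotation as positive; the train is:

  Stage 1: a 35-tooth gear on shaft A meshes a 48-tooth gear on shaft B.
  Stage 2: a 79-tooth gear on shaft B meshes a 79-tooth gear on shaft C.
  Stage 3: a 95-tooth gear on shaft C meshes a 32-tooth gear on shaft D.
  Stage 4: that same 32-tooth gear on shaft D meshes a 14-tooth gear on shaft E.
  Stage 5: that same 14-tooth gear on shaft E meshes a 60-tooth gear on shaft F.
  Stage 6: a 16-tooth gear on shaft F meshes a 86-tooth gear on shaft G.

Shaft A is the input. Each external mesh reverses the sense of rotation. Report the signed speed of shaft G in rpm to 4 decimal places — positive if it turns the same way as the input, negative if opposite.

+203.1944 rpm (same as input, |ω| = 203.1944 rpm)

Stage 1 [35T→48T]: ω = 946.0000×35/48 = 689.7917 rpm, dir flips to −; running = −689.7917
Stage 2 [79T→79T]: ω = 689.7917×79/79 = 689.7917 rpm, dir flips to +; running = +689.7917
Stage 3 [95T→32T]: ω = 689.7917×95/32 = 2047.8190 rpm, dir flips to −; running = −2047.8190
Stage 4 [32T→14T]: ω = 2047.8190×32/14 = 4680.7292 rpm, dir flips to +; running = +4680.7292
Stage 5 [14T→60T]: ω = 4680.7292×14/60 = 1092.1701 rpm, dir flips to −; running = −1092.1701
Stage 6 [16T→86T]: ω = 1092.1701×16/86 = 203.1944 rpm, dir flips to +; running = +203.1944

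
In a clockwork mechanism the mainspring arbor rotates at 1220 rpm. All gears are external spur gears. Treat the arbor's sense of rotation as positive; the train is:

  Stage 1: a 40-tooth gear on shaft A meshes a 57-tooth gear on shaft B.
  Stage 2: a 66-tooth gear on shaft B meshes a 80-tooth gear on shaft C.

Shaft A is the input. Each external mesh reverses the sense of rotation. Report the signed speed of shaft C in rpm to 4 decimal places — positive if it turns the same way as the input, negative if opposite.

Stage 1 [40T→57T]: ω = 1220.0000×40/57 = 856.1404 rpm, dir flips to −; running = −856.1404
Stage 2 [66T→80T]: ω = 856.1404×66/80 = 706.3158 rpm, dir flips to +; running = +706.3158

+706.3158 rpm (same as input, |ω| = 706.3158 rpm)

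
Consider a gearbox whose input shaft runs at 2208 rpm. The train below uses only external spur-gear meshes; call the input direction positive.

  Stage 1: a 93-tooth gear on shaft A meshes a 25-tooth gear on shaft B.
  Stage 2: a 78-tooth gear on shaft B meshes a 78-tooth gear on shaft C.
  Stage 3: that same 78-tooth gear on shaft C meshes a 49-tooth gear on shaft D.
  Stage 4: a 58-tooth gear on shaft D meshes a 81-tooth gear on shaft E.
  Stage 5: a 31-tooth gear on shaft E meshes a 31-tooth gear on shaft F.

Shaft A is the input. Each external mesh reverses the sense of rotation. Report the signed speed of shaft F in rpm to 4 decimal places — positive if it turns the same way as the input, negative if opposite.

-9362.3205 rpm (opposite to input, |ω| = 9362.3205 rpm)

Stage 1 [93T→25T]: ω = 2208.0000×93/25 = 8213.7600 rpm, dir flips to −; running = −8213.7600
Stage 2 [78T→78T]: ω = 8213.7600×78/78 = 8213.7600 rpm, dir flips to +; running = +8213.7600
Stage 3 [78T→49T]: ω = 8213.7600×78/49 = 13074.9649 rpm, dir flips to −; running = −13074.9649
Stage 4 [58T→81T]: ω = 13074.9649×58/81 = 9362.3205 rpm, dir flips to +; running = +9362.3205
Stage 5 [31T→31T]: ω = 9362.3205×31/31 = 9362.3205 rpm, dir flips to −; running = −9362.3205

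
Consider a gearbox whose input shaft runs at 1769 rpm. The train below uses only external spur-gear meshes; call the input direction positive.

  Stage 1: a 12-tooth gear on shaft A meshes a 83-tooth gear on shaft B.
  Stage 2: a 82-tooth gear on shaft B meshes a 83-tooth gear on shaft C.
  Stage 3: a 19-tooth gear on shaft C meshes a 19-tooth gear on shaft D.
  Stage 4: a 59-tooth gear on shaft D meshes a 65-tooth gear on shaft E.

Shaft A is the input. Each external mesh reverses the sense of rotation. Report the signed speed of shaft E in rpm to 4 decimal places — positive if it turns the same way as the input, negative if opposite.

Stage 1 [12T→83T]: ω = 1769.0000×12/83 = 255.7590 rpm, dir flips to −; running = −255.7590
Stage 2 [82T→83T]: ω = 255.7590×82/83 = 252.6776 rpm, dir flips to +; running = +252.6776
Stage 3 [19T→19T]: ω = 252.6776×19/19 = 252.6776 rpm, dir flips to −; running = −252.6776
Stage 4 [59T→65T]: ω = 252.6776×59/65 = 229.3535 rpm, dir flips to +; running = +229.3535

+229.3535 rpm (same as input, |ω| = 229.3535 rpm)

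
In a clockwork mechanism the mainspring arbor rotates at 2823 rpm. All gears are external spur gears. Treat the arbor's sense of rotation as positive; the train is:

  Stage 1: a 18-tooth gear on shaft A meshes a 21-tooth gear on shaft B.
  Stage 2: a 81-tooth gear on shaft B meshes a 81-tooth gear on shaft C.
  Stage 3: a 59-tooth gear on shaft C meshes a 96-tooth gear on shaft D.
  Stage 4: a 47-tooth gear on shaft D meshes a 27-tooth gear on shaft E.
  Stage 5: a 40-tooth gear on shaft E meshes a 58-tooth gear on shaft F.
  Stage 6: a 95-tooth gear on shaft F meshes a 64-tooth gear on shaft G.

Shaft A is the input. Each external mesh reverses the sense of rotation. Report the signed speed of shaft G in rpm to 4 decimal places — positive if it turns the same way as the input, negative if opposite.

Stage 1 [18T→21T]: ω = 2823.0000×18/21 = 2419.7143 rpm, dir flips to −; running = −2419.7143
Stage 2 [81T→81T]: ω = 2419.7143×81/81 = 2419.7143 rpm, dir flips to +; running = +2419.7143
Stage 3 [59T→96T]: ω = 2419.7143×59/96 = 1487.1161 rpm, dir flips to −; running = −1487.1161
Stage 4 [47T→27T]: ω = 1487.1161×47/27 = 2588.6835 rpm, dir flips to +; running = +2588.6835
Stage 5 [40T→58T]: ω = 2588.6835×40/58 = 1785.2990 rpm, dir flips to −; running = −1785.2990
Stage 6 [95T→64T]: ω = 1785.2990×95/64 = 2650.0532 rpm, dir flips to +; running = +2650.0532

+2650.0532 rpm (same as input, |ω| = 2650.0532 rpm)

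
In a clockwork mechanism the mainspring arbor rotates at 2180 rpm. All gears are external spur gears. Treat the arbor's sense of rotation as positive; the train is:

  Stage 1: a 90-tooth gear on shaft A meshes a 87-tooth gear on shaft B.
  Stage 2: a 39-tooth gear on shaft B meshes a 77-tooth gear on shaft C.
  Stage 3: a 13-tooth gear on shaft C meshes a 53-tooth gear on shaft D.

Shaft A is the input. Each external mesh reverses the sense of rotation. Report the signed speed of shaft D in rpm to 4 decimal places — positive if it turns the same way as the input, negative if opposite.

Stage 1 [90T→87T]: ω = 2180.0000×90/87 = 2255.1724 rpm, dir flips to −; running = −2255.1724
Stage 2 [39T→77T]: ω = 2255.1724×39/77 = 1142.2302 rpm, dir flips to +; running = +1142.2302
Stage 3 [13T→53T]: ω = 1142.2302×13/53 = 280.1697 rpm, dir flips to −; running = −280.1697

-280.1697 rpm (opposite to input, |ω| = 280.1697 rpm)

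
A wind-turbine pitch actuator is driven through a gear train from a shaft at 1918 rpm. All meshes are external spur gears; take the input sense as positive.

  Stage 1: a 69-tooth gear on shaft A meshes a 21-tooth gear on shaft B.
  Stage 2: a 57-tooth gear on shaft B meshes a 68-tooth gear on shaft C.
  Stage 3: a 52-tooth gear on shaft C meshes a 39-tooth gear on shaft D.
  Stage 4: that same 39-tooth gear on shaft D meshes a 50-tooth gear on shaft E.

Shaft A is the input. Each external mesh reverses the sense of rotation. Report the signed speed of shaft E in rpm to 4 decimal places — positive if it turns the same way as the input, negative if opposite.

Stage 1 [69T→21T]: ω = 1918.0000×69/21 = 6302.0000 rpm, dir flips to −; running = −6302.0000
Stage 2 [57T→68T]: ω = 6302.0000×57/68 = 5282.5588 rpm, dir flips to +; running = +5282.5588
Stage 3 [52T→39T]: ω = 5282.5588×52/39 = 7043.4118 rpm, dir flips to −; running = −7043.4118
Stage 4 [39T→50T]: ω = 7043.4118×39/50 = 5493.8612 rpm, dir flips to +; running = +5493.8612

+5493.8612 rpm (same as input, |ω| = 5493.8612 rpm)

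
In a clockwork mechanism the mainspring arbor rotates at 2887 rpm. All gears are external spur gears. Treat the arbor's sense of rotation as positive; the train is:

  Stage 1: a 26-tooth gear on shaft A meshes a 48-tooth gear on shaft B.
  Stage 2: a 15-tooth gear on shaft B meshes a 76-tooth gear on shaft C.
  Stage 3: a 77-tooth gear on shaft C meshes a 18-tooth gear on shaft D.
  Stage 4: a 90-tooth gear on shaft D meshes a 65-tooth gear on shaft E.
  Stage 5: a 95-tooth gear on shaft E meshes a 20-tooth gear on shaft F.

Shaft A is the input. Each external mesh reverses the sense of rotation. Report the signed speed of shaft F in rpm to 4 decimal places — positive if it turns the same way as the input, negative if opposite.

-8683.5547 rpm (opposite to input, |ω| = 8683.5547 rpm)

Stage 1 [26T→48T]: ω = 2887.0000×26/48 = 1563.7917 rpm, dir flips to −; running = −1563.7917
Stage 2 [15T→76T]: ω = 1563.7917×15/76 = 308.6431 rpm, dir flips to +; running = +308.6431
Stage 3 [77T→18T]: ω = 308.6431×77/18 = 1320.3066 rpm, dir flips to −; running = −1320.3066
Stage 4 [90T→65T]: ω = 1320.3066×90/65 = 1828.1168 rpm, dir flips to +; running = +1828.1168
Stage 5 [95T→20T]: ω = 1828.1168×95/20 = 8683.5547 rpm, dir flips to −; running = −8683.5547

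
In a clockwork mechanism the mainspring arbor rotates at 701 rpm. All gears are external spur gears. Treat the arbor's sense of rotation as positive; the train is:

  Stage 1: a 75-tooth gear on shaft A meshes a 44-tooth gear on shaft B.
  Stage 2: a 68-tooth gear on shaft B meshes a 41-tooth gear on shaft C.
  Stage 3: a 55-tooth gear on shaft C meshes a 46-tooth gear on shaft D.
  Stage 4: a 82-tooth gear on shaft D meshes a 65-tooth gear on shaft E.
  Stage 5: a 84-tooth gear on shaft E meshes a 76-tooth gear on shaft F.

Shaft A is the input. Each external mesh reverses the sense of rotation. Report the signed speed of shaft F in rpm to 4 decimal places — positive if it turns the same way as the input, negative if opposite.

-3303.8682 rpm (opposite to input, |ω| = 3303.8682 rpm)

Stage 1 [75T→44T]: ω = 701.0000×75/44 = 1194.8864 rpm, dir flips to −; running = −1194.8864
Stage 2 [68T→41T]: ω = 1194.8864×68/41 = 1981.7627 rpm, dir flips to +; running = +1981.7627
Stage 3 [55T→46T]: ω = 1981.7627×55/46 = 2369.4989 rpm, dir flips to −; running = −2369.4989
Stage 4 [82T→65T]: ω = 2369.4989×82/65 = 2989.2140 rpm, dir flips to +; running = +2989.2140
Stage 5 [84T→76T]: ω = 2989.2140×84/76 = 3303.8682 rpm, dir flips to −; running = −3303.8682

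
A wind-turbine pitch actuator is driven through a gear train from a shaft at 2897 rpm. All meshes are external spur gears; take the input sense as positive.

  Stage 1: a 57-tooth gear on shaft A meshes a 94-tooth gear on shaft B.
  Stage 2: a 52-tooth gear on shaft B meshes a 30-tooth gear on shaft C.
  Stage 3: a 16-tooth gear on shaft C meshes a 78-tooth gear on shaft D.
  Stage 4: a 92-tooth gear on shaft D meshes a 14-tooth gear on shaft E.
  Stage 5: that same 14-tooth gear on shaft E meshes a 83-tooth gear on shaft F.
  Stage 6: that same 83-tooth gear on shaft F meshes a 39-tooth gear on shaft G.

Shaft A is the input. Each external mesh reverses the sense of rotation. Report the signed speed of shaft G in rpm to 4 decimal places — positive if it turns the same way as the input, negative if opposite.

Stage 1 [57T→94T]: ω = 2897.0000×57/94 = 1756.6915 rpm, dir flips to −; running = −1756.6915
Stage 2 [52T→30T]: ω = 1756.6915×52/30 = 3044.9319 rpm, dir flips to +; running = +3044.9319
Stage 3 [16T→78T]: ω = 3044.9319×16/78 = 624.6014 rpm, dir flips to −; running = −624.6014
Stage 4 [92T→14T]: ω = 624.6014×92/14 = 4104.5236 rpm, dir flips to +; running = +4104.5236
Stage 5 [14T→83T]: ω = 4104.5236×14/83 = 692.3293 rpm, dir flips to −; running = −692.3293
Stage 6 [83T→39T]: ω = 692.3293×83/39 = 1473.4187 rpm, dir flips to +; running = +1473.4187

+1473.4187 rpm (same as input, |ω| = 1473.4187 rpm)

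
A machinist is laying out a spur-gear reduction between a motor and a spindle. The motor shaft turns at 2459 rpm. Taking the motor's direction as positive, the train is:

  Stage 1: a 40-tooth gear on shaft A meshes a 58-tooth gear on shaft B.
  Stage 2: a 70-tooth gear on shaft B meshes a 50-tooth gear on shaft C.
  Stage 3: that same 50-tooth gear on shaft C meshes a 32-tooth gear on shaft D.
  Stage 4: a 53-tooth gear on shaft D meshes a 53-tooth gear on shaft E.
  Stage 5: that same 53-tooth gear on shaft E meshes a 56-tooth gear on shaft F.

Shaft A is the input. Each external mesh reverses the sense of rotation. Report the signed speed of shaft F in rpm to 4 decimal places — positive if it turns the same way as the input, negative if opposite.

Stage 1 [40T→58T]: ω = 2459.0000×40/58 = 1695.8621 rpm, dir flips to −; running = −1695.8621
Stage 2 [70T→50T]: ω = 1695.8621×70/50 = 2374.2069 rpm, dir flips to +; running = +2374.2069
Stage 3 [50T→32T]: ω = 2374.2069×50/32 = 3709.6983 rpm, dir flips to −; running = −3709.6983
Stage 4 [53T→53T]: ω = 3709.6983×53/53 = 3709.6983 rpm, dir flips to +; running = +3709.6983
Stage 5 [53T→56T]: ω = 3709.6983×53/56 = 3510.9644 rpm, dir flips to −; running = −3510.9644

-3510.9644 rpm (opposite to input, |ω| = 3510.9644 rpm)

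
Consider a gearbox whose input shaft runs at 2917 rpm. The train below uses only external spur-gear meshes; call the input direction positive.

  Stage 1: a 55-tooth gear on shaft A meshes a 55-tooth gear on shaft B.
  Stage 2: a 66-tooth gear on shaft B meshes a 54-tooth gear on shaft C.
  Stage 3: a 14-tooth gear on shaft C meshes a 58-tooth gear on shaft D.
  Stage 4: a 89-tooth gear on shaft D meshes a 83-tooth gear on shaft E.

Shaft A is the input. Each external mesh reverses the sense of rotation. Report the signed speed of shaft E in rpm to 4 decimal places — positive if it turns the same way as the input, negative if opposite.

Stage 1 [55T→55T]: ω = 2917.0000×55/55 = 2917.0000 rpm, dir flips to −; running = −2917.0000
Stage 2 [66T→54T]: ω = 2917.0000×66/54 = 3565.2222 rpm, dir flips to +; running = +3565.2222
Stage 3 [14T→58T]: ω = 3565.2222×14/58 = 860.5709 rpm, dir flips to −; running = −860.5709
Stage 4 [89T→83T]: ω = 860.5709×89/83 = 922.7808 rpm, dir flips to +; running = +922.7808

+922.7808 rpm (same as input, |ω| = 922.7808 rpm)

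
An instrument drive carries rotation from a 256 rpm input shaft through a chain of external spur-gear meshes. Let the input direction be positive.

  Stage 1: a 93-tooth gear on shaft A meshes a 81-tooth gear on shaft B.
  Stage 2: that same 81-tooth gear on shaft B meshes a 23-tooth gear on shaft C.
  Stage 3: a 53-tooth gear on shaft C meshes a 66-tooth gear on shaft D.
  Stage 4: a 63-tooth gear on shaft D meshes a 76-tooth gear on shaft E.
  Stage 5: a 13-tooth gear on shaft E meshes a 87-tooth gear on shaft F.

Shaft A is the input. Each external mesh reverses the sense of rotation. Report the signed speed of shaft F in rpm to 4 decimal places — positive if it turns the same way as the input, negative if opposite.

Stage 1 [93T→81T]: ω = 256.0000×93/81 = 293.9259 rpm, dir flips to −; running = −293.9259
Stage 2 [81T→23T]: ω = 293.9259×81/23 = 1035.1304 rpm, dir flips to +; running = +1035.1304
Stage 3 [53T→66T]: ω = 1035.1304×53/66 = 831.2411 rpm, dir flips to −; running = −831.2411
Stage 4 [63T→76T]: ω = 831.2411×63/76 = 689.0551 rpm, dir flips to +; running = +689.0551
Stage 5 [13T→87T]: ω = 689.0551×13/87 = 102.9623 rpm, dir flips to −; running = −102.9623

-102.9623 rpm (opposite to input, |ω| = 102.9623 rpm)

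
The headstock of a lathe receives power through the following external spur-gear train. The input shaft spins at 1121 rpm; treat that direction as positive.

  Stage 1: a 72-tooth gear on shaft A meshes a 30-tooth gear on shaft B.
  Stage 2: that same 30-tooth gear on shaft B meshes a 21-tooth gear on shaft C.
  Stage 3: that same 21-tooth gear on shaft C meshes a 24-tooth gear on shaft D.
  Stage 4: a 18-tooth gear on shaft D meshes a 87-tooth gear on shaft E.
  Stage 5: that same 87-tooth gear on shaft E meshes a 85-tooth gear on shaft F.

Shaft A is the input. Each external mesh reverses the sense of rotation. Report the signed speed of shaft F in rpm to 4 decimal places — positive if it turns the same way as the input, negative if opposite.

-712.1647 rpm (opposite to input, |ω| = 712.1647 rpm)

Stage 1 [72T→30T]: ω = 1121.0000×72/30 = 2690.4000 rpm, dir flips to −; running = −2690.4000
Stage 2 [30T→21T]: ω = 2690.4000×30/21 = 3843.4286 rpm, dir flips to +; running = +3843.4286
Stage 3 [21T→24T]: ω = 3843.4286×21/24 = 3363.0000 rpm, dir flips to −; running = −3363.0000
Stage 4 [18T→87T]: ω = 3363.0000×18/87 = 695.7931 rpm, dir flips to +; running = +695.7931
Stage 5 [87T→85T]: ω = 695.7931×87/85 = 712.1647 rpm, dir flips to −; running = −712.1647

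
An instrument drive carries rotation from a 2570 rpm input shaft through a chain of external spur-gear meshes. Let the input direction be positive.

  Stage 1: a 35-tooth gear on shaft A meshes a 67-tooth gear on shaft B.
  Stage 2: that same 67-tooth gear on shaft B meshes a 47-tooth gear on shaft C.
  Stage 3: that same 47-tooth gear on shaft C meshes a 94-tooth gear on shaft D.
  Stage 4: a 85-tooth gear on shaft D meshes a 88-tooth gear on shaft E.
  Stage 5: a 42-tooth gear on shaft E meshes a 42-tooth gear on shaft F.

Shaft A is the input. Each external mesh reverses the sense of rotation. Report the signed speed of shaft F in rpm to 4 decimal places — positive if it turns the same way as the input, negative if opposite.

-924.2928 rpm (opposite to input, |ω| = 924.2928 rpm)

Stage 1 [35T→67T]: ω = 2570.0000×35/67 = 1342.5373 rpm, dir flips to −; running = −1342.5373
Stage 2 [67T→47T]: ω = 1342.5373×67/47 = 1913.8298 rpm, dir flips to +; running = +1913.8298
Stage 3 [47T→94T]: ω = 1913.8298×47/94 = 956.9149 rpm, dir flips to −; running = −956.9149
Stage 4 [85T→88T]: ω = 956.9149×85/88 = 924.2928 rpm, dir flips to +; running = +924.2928
Stage 5 [42T→42T]: ω = 924.2928×42/42 = 924.2928 rpm, dir flips to −; running = −924.2928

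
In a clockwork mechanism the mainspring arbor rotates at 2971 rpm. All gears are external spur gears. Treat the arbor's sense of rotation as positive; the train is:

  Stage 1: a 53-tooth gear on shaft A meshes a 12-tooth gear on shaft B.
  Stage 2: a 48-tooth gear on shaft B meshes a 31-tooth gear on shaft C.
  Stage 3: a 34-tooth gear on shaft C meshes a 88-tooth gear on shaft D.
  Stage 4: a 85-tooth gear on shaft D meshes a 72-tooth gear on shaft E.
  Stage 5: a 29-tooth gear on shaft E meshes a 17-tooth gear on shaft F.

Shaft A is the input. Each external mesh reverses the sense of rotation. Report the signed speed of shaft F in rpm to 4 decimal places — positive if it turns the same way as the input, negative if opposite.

Stage 1 [53T→12T]: ω = 2971.0000×53/12 = 13121.9167 rpm, dir flips to −; running = −13121.9167
Stage 2 [48T→31T]: ω = 13121.9167×48/31 = 20317.8065 rpm, dir flips to +; running = +20317.8065
Stage 3 [34T→88T]: ω = 20317.8065×34/88 = 7850.0616 rpm, dir flips to −; running = −7850.0616
Stage 4 [85T→72T]: ω = 7850.0616×85/72 = 9267.4338 rpm, dir flips to +; running = +9267.4338
Stage 5 [29T→17T]: ω = 9267.4338×29/17 = 15809.1518 rpm, dir flips to −; running = −15809.1518

-15809.1518 rpm (opposite to input, |ω| = 15809.1518 rpm)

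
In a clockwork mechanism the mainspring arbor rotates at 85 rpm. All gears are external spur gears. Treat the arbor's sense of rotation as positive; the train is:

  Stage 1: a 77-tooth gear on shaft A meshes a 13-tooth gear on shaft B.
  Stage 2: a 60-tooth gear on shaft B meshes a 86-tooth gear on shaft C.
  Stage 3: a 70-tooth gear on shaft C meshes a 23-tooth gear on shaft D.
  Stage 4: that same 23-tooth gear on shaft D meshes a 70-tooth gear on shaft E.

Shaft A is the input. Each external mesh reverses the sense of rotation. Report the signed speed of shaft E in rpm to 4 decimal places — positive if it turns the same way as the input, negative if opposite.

+351.2522 rpm (same as input, |ω| = 351.2522 rpm)

Stage 1 [77T→13T]: ω = 85.0000×77/13 = 503.4615 rpm, dir flips to −; running = −503.4615
Stage 2 [60T→86T]: ω = 503.4615×60/86 = 351.2522 rpm, dir flips to +; running = +351.2522
Stage 3 [70T→23T]: ω = 351.2522×70/23 = 1069.0285 rpm, dir flips to −; running = −1069.0285
Stage 4 [23T→70T]: ω = 1069.0285×23/70 = 351.2522 rpm, dir flips to +; running = +351.2522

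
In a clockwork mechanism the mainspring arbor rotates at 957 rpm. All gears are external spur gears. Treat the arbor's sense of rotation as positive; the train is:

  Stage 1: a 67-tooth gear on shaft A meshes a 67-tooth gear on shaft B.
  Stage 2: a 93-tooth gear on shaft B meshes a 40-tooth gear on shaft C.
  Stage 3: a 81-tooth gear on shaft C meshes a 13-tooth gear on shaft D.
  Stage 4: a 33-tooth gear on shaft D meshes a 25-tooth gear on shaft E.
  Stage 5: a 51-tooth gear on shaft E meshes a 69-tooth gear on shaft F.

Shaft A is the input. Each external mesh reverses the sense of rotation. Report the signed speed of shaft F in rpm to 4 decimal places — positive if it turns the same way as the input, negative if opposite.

Stage 1 [67T→67T]: ω = 957.0000×67/67 = 957.0000 rpm, dir flips to −; running = −957.0000
Stage 2 [93T→40T]: ω = 957.0000×93/40 = 2225.0250 rpm, dir flips to +; running = +2225.0250
Stage 3 [81T→13T]: ω = 2225.0250×81/13 = 13863.6173 rpm, dir flips to −; running = −13863.6173
Stage 4 [33T→25T]: ω = 13863.6173×33/25 = 18299.9748 rpm, dir flips to +; running = +18299.9748
Stage 5 [51T→69T]: ω = 18299.9748×51/69 = 13526.0684 rpm, dir flips to −; running = −13526.0684

-13526.0684 rpm (opposite to input, |ω| = 13526.0684 rpm)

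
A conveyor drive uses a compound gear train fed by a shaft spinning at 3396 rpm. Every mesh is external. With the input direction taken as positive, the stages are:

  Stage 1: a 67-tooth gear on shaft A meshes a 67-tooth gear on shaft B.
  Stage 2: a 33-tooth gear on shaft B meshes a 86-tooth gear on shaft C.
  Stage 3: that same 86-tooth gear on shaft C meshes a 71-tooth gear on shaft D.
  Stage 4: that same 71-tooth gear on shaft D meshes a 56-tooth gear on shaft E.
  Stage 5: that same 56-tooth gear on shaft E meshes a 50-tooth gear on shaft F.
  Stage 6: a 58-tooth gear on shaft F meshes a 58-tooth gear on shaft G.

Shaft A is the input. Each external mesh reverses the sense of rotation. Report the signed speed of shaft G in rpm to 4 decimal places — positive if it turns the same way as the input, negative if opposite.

Stage 1 [67T→67T]: ω = 3396.0000×67/67 = 3396.0000 rpm, dir flips to −; running = −3396.0000
Stage 2 [33T→86T]: ω = 3396.0000×33/86 = 1303.1163 rpm, dir flips to +; running = +1303.1163
Stage 3 [86T→71T]: ω = 1303.1163×86/71 = 1578.4225 rpm, dir flips to −; running = −1578.4225
Stage 4 [71T→56T]: ω = 1578.4225×71/56 = 2001.2143 rpm, dir flips to +; running = +2001.2143
Stage 5 [56T→50T]: ω = 2001.2143×56/50 = 2241.3600 rpm, dir flips to −; running = −2241.3600
Stage 6 [58T→58T]: ω = 2241.3600×58/58 = 2241.3600 rpm, dir flips to +; running = +2241.3600

+2241.3600 rpm (same as input, |ω| = 2241.3600 rpm)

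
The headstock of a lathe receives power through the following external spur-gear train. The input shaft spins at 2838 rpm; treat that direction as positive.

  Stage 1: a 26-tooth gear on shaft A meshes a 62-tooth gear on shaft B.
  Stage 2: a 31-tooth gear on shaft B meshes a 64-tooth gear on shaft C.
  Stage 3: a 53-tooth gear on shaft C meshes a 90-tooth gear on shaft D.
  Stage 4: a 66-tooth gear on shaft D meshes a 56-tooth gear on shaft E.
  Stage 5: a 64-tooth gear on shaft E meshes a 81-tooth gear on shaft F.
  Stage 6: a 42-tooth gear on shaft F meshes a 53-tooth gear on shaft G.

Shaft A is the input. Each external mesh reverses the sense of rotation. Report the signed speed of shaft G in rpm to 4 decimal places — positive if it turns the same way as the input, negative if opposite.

Stage 1 [26T→62T]: ω = 2838.0000×26/62 = 1190.1290 rpm, dir flips to −; running = −1190.1290
Stage 2 [31T→64T]: ω = 1190.1290×31/64 = 576.4688 rpm, dir flips to +; running = +576.4688
Stage 3 [53T→90T]: ω = 576.4688×53/90 = 339.4760 rpm, dir flips to −; running = −339.4760
Stage 4 [66T→56T]: ω = 339.4760×66/56 = 400.0968 rpm, dir flips to +; running = +400.0968
Stage 5 [64T→81T]: ω = 400.0968×64/81 = 316.1258 rpm, dir flips to −; running = −316.1258
Stage 6 [42T→53T]: ω = 316.1258×42/53 = 250.5148 rpm, dir flips to +; running = +250.5148

+250.5148 rpm (same as input, |ω| = 250.5148 rpm)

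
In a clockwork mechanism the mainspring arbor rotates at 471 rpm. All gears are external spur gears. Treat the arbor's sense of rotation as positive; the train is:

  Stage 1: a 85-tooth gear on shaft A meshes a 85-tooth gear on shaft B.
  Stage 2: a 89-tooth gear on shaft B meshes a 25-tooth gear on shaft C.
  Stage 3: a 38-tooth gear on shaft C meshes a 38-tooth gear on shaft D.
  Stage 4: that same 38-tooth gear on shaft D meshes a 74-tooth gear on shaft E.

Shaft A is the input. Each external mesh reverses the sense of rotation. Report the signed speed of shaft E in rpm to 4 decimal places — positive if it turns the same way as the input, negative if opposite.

+861.0389 rpm (same as input, |ω| = 861.0389 rpm)

Stage 1 [85T→85T]: ω = 471.0000×85/85 = 471.0000 rpm, dir flips to −; running = −471.0000
Stage 2 [89T→25T]: ω = 471.0000×89/25 = 1676.7600 rpm, dir flips to +; running = +1676.7600
Stage 3 [38T→38T]: ω = 1676.7600×38/38 = 1676.7600 rpm, dir flips to −; running = −1676.7600
Stage 4 [38T→74T]: ω = 1676.7600×38/74 = 861.0389 rpm, dir flips to +; running = +861.0389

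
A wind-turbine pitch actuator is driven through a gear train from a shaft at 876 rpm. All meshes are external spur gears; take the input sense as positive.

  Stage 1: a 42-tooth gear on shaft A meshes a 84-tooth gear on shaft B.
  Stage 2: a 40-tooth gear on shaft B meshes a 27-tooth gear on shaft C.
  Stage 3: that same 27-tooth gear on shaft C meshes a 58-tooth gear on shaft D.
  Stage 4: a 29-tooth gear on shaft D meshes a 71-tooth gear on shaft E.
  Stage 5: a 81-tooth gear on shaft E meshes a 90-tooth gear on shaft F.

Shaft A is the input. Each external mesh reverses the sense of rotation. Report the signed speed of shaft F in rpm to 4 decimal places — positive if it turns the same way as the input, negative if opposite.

Stage 1 [42T→84T]: ω = 876.0000×42/84 = 438.0000 rpm, dir flips to −; running = −438.0000
Stage 2 [40T→27T]: ω = 438.0000×40/27 = 648.8889 rpm, dir flips to +; running = +648.8889
Stage 3 [27T→58T]: ω = 648.8889×27/58 = 302.0690 rpm, dir flips to −; running = −302.0690
Stage 4 [29T→71T]: ω = 302.0690×29/71 = 123.3803 rpm, dir flips to +; running = +123.3803
Stage 5 [81T→90T]: ω = 123.3803×81/90 = 111.0423 rpm, dir flips to −; running = −111.0423

-111.0423 rpm (opposite to input, |ω| = 111.0423 rpm)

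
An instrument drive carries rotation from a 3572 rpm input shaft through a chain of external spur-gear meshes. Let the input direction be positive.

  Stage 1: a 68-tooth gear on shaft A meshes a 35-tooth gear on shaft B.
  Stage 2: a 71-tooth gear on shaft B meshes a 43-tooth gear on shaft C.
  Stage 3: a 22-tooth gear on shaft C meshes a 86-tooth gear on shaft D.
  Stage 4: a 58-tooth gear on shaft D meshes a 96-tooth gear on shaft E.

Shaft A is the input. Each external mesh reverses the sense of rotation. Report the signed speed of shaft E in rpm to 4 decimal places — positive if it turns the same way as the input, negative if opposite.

Stage 1 [68T→35T]: ω = 3572.0000×68/35 = 6939.8857 rpm, dir flips to −; running = −6939.8857
Stage 2 [71T→43T]: ω = 6939.8857×71/43 = 11458.8811 rpm, dir flips to +; running = +11458.8811
Stage 3 [22T→86T]: ω = 11458.8811×22/86 = 2931.3417 rpm, dir flips to −; running = −2931.3417
Stage 4 [58T→96T]: ω = 2931.3417×58/96 = 1771.0189 rpm, dir flips to +; running = +1771.0189

+1771.0189 rpm (same as input, |ω| = 1771.0189 rpm)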